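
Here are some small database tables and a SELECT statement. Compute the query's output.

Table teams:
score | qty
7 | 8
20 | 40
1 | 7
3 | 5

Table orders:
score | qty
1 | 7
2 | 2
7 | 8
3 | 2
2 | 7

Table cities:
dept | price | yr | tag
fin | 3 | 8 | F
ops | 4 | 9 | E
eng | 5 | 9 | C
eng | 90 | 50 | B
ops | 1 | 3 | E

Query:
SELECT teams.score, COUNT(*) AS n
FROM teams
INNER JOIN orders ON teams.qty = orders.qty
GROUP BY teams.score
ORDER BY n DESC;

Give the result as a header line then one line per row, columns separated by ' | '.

== RESULT ==
teams.score | n
1 | 2
7 | 1

Derivation:
After JOIN orders (3 rows):
teams.score | teams.qty | orders.score | orders.qty
7 | 8 | 7 | 8
1 | 7 | 1 | 7
1 | 7 | 2 | 7
After GROUP BY (2 rows):
teams.score | n
7 | 1
1 | 2
After ORDER BY (2 rows):
teams.score | n
1 | 2
7 | 1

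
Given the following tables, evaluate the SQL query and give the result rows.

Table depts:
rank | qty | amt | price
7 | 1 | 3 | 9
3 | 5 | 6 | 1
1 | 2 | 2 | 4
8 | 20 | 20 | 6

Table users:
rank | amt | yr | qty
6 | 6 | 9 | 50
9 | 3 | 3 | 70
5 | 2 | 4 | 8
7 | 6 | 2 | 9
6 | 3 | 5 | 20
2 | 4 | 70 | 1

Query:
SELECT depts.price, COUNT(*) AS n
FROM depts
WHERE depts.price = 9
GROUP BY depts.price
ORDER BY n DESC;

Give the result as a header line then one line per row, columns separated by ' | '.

== RESULT ==
depts.price | n
9 | 1

Derivation:
After WHERE (1 rows):
depts.rank | depts.qty | depts.amt | depts.price
7 | 1 | 3 | 9
After GROUP BY (1 rows):
depts.price | n
9 | 1
After ORDER BY (1 rows):
depts.price | n
9 | 1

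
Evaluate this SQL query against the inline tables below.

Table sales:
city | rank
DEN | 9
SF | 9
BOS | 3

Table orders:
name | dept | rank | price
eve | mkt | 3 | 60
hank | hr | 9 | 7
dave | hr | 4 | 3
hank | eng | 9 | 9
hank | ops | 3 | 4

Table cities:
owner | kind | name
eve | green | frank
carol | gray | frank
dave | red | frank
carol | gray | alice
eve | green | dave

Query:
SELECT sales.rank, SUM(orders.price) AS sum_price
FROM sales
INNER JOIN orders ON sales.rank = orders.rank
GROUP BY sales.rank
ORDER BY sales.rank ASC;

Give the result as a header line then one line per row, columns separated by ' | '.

== RESULT ==
sales.rank | sum_price
3 | 64
9 | 32

Derivation:
After JOIN orders (6 rows):
sales.city | sales.rank | orders.name | orders.dept | orders.rank | orders.price
DEN | 9 | hank | hr | 9 | 7
DEN | 9 | hank | eng | 9 | 9
SF | 9 | hank | hr | 9 | 7
SF | 9 | hank | eng | 9 | 9
BOS | 3 | eve | mkt | 3 | 60
BOS | 3 | hank | ops | 3 | 4
After GROUP BY (2 rows):
sales.rank | sum_price
9 | 32
3 | 64
After ORDER BY (2 rows):
sales.rank | sum_price
3 | 64
9 | 32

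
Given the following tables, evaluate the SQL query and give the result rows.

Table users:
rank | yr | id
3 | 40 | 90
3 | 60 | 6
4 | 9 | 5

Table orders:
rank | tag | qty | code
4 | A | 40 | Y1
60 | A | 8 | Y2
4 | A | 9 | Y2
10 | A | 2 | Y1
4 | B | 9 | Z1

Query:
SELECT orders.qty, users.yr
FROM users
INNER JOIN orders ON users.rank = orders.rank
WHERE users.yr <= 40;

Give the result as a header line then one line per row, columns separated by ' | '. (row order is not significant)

== RESULT ==
orders.qty | users.yr
40 | 9
9 | 9
9 | 9

Derivation:
After JOIN orders (3 rows):
users.rank | users.yr | users.id | orders.rank | orders.tag | orders.qty | orders.code
4 | 9 | 5 | 4 | A | 40 | Y1
4 | 9 | 5 | 4 | A | 9 | Y2
4 | 9 | 5 | 4 | B | 9 | Z1
After WHERE (3 rows):
users.rank | users.yr | users.id | orders.rank | orders.tag | orders.qty | orders.code
4 | 9 | 5 | 4 | A | 40 | Y1
4 | 9 | 5 | 4 | A | 9 | Y2
4 | 9 | 5 | 4 | B | 9 | Z1
After SELECT (3 rows):
orders.qty | users.yr
40 | 9
9 | 9
9 | 9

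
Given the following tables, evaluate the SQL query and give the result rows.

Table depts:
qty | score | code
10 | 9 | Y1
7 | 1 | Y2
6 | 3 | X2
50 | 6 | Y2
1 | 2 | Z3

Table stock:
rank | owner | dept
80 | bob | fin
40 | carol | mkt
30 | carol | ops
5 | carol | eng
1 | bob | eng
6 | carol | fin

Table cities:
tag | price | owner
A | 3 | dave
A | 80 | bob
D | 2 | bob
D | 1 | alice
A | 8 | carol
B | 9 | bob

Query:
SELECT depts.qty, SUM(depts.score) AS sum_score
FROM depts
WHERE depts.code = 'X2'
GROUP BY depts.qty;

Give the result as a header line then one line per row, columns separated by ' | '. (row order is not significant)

After WHERE (1 rows):
depts.qty | depts.score | depts.code
6 | 3 | X2
After GROUP BY (1 rows):
depts.qty | sum_score
6 | 3

== RESULT ==
depts.qty | sum_score
6 | 3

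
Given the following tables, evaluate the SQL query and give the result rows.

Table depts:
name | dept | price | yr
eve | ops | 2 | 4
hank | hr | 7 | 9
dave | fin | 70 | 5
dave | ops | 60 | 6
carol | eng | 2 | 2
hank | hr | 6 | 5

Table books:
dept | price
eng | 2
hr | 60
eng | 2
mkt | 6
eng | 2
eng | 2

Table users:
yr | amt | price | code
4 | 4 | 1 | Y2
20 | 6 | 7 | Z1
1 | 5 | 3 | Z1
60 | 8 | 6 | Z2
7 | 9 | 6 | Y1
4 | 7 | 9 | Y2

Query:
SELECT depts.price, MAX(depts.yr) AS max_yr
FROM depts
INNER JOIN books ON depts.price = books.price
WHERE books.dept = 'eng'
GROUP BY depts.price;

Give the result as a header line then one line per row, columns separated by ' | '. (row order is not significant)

== RESULT ==
depts.price | max_yr
2 | 4

Derivation:
After JOIN books (10 rows):
depts.name | depts.dept | depts.price | depts.yr | books.dept | books.price
eve | ops | 2 | 4 | eng | 2
eve | ops | 2 | 4 | eng | 2
eve | ops | 2 | 4 | eng | 2
eve | ops | 2 | 4 | eng | 2
dave | ops | 60 | 6 | hr | 60
carol | eng | 2 | 2 | eng | 2
carol | eng | 2 | 2 | eng | 2
carol | eng | 2 | 2 | eng | 2
carol | eng | 2 | 2 | eng | 2
hank | hr | 6 | 5 | mkt | 6
After WHERE (8 rows):
depts.name | depts.dept | depts.price | depts.yr | books.dept | books.price
eve | ops | 2 | 4 | eng | 2
eve | ops | 2 | 4 | eng | 2
eve | ops | 2 | 4 | eng | 2
eve | ops | 2 | 4 | eng | 2
carol | eng | 2 | 2 | eng | 2
carol | eng | 2 | 2 | eng | 2
carol | eng | 2 | 2 | eng | 2
carol | eng | 2 | 2 | eng | 2
After GROUP BY (1 rows):
depts.price | max_yr
2 | 4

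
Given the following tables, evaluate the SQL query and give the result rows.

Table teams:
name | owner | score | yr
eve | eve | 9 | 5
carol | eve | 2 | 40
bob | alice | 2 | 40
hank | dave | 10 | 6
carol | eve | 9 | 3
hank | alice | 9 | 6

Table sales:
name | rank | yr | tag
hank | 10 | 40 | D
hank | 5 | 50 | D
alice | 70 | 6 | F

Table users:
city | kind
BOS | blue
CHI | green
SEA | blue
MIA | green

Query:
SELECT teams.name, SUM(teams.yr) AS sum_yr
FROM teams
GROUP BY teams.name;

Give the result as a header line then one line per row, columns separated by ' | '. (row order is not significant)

== RESULT ==
teams.name | sum_yr
eve | 5
carol | 43
bob | 40
hank | 12

Derivation:
After GROUP BY (4 rows):
teams.name | sum_yr
eve | 5
carol | 43
bob | 40
hank | 12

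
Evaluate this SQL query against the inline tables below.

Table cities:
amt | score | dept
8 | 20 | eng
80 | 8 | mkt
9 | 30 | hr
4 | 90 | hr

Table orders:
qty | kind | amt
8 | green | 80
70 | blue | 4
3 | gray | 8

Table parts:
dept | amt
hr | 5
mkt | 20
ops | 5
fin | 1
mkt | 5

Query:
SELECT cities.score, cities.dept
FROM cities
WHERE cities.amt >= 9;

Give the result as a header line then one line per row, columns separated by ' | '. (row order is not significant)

== RESULT ==
cities.score | cities.dept
8 | mkt
30 | hr

Derivation:
After WHERE (2 rows):
cities.amt | cities.score | cities.dept
80 | 8 | mkt
9 | 30 | hr
After SELECT (2 rows):
cities.score | cities.dept
8 | mkt
30 | hr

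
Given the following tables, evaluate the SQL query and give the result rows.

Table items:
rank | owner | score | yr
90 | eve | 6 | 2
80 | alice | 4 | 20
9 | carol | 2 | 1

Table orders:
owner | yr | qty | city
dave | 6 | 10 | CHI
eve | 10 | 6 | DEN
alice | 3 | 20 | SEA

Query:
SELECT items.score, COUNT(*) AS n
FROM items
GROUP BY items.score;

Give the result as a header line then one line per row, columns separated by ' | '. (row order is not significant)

After GROUP BY (3 rows):
items.score | n
6 | 1
4 | 1
2 | 1

== RESULT ==
items.score | n
6 | 1
4 | 1
2 | 1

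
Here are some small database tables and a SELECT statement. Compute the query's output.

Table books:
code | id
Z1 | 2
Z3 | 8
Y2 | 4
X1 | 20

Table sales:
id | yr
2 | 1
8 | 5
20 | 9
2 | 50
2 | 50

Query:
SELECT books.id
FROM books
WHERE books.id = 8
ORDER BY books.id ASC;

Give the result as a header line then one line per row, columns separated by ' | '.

== RESULT ==
books.id
8

Derivation:
After WHERE (1 rows):
books.code | books.id
Z3 | 8
After SELECT (1 rows):
books.id
8
After ORDER BY (1 rows):
books.id
8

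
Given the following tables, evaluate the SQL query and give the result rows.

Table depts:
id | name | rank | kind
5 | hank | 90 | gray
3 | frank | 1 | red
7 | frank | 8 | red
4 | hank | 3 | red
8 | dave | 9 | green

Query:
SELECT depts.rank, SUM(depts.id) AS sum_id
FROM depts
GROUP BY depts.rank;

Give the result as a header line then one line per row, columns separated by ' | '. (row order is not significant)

After GROUP BY (5 rows):
depts.rank | sum_id
90 | 5
1 | 3
8 | 7
3 | 4
9 | 8

== RESULT ==
depts.rank | sum_id
90 | 5
1 | 3
8 | 7
3 | 4
9 | 8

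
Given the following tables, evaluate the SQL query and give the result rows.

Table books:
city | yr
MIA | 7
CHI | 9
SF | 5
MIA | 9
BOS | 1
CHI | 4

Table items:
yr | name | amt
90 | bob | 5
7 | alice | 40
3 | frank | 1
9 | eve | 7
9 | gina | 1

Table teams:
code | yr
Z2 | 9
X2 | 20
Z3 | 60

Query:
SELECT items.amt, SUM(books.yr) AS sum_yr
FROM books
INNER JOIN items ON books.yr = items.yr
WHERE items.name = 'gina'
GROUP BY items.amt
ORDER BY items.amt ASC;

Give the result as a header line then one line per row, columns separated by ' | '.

== RESULT ==
items.amt | sum_yr
1 | 18

Derivation:
After JOIN items (5 rows):
books.city | books.yr | items.yr | items.name | items.amt
MIA | 7 | 7 | alice | 40
CHI | 9 | 9 | eve | 7
CHI | 9 | 9 | gina | 1
MIA | 9 | 9 | eve | 7
MIA | 9 | 9 | gina | 1
After WHERE (2 rows):
books.city | books.yr | items.yr | items.name | items.amt
CHI | 9 | 9 | gina | 1
MIA | 9 | 9 | gina | 1
After GROUP BY (1 rows):
items.amt | sum_yr
1 | 18
After ORDER BY (1 rows):
items.amt | sum_yr
1 | 18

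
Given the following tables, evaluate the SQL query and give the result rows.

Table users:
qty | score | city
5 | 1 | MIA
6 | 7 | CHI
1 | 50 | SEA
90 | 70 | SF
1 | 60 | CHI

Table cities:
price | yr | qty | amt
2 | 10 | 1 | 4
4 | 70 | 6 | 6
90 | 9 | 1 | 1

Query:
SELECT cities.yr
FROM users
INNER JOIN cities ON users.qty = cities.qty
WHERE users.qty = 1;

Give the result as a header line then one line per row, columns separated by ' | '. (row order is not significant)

== RESULT ==
cities.yr
10
9
10
9

Derivation:
After JOIN cities (5 rows):
users.qty | users.score | users.city | cities.price | cities.yr | cities.qty | cities.amt
6 | 7 | CHI | 4 | 70 | 6 | 6
1 | 50 | SEA | 2 | 10 | 1 | 4
1 | 50 | SEA | 90 | 9 | 1 | 1
1 | 60 | CHI | 2 | 10 | 1 | 4
1 | 60 | CHI | 90 | 9 | 1 | 1
After WHERE (4 rows):
users.qty | users.score | users.city | cities.price | cities.yr | cities.qty | cities.amt
1 | 50 | SEA | 2 | 10 | 1 | 4
1 | 50 | SEA | 90 | 9 | 1 | 1
1 | 60 | CHI | 2 | 10 | 1 | 4
1 | 60 | CHI | 90 | 9 | 1 | 1
After SELECT (4 rows):
cities.yr
10
9
10
9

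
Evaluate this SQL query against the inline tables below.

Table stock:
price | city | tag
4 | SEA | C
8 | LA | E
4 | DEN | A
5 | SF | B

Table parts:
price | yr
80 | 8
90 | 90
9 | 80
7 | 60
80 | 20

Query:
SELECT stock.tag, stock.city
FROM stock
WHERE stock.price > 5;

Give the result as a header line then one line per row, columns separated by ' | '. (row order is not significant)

After WHERE (1 rows):
stock.price | stock.city | stock.tag
8 | LA | E
After SELECT (1 rows):
stock.tag | stock.city
E | LA

== RESULT ==
stock.tag | stock.city
E | LA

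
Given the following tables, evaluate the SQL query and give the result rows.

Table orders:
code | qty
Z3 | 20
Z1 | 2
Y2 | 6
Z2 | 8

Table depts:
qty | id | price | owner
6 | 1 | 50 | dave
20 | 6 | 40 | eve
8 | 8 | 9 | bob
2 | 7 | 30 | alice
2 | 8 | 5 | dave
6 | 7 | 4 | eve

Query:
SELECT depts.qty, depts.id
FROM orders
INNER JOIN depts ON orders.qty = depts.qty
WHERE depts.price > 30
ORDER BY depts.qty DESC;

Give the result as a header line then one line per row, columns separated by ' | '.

== RESULT ==
depts.qty | depts.id
20 | 6
6 | 1

Derivation:
After JOIN depts (6 rows):
orders.code | orders.qty | depts.qty | depts.id | depts.price | depts.owner
Z3 | 20 | 20 | 6 | 40 | eve
Z1 | 2 | 2 | 7 | 30 | alice
Z1 | 2 | 2 | 8 | 5 | dave
Y2 | 6 | 6 | 1 | 50 | dave
Y2 | 6 | 6 | 7 | 4 | eve
Z2 | 8 | 8 | 8 | 9 | bob
After WHERE (2 rows):
orders.code | orders.qty | depts.qty | depts.id | depts.price | depts.owner
Z3 | 20 | 20 | 6 | 40 | eve
Y2 | 6 | 6 | 1 | 50 | dave
After SELECT (2 rows):
depts.qty | depts.id
20 | 6
6 | 1
After ORDER BY (2 rows):
depts.qty | depts.id
20 | 6
6 | 1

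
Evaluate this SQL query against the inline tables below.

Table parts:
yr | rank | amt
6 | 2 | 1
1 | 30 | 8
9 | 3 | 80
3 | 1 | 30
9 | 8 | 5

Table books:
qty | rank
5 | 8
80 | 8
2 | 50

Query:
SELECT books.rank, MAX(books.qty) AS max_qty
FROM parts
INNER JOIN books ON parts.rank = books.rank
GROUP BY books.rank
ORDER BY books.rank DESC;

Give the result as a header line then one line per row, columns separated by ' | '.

== RESULT ==
books.rank | max_qty
8 | 80

Derivation:
After JOIN books (2 rows):
parts.yr | parts.rank | parts.amt | books.qty | books.rank
9 | 8 | 5 | 5 | 8
9 | 8 | 5 | 80 | 8
After GROUP BY (1 rows):
books.rank | max_qty
8 | 80
After ORDER BY (1 rows):
books.rank | max_qty
8 | 80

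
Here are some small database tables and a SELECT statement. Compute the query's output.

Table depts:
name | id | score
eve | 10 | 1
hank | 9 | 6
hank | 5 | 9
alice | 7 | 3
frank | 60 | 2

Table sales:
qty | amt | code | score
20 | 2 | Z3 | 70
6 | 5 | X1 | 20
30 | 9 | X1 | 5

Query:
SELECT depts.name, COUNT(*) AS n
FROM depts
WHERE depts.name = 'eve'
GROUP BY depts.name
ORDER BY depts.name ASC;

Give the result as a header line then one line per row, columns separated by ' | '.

After WHERE (1 rows):
depts.name | depts.id | depts.score
eve | 10 | 1
After GROUP BY (1 rows):
depts.name | n
eve | 1
After ORDER BY (1 rows):
depts.name | n
eve | 1

== RESULT ==
depts.name | n
eve | 1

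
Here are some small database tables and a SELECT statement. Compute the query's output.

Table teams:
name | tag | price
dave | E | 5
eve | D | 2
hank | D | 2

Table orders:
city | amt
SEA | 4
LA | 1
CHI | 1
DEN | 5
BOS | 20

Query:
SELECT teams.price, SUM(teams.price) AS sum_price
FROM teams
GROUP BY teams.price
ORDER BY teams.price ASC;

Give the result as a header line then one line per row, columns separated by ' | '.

== RESULT ==
teams.price | sum_price
2 | 4
5 | 5

Derivation:
After GROUP BY (2 rows):
teams.price | sum_price
5 | 5
2 | 4
After ORDER BY (2 rows):
teams.price | sum_price
2 | 4
5 | 5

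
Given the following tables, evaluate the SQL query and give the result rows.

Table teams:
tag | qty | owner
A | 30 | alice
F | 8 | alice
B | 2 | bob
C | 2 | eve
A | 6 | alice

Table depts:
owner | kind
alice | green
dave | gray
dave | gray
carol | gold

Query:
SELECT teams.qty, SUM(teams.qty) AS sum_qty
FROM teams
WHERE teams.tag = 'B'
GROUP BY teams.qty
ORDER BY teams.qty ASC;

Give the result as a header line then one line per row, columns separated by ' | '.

== RESULT ==
teams.qty | sum_qty
2 | 2

Derivation:
After WHERE (1 rows):
teams.tag | teams.qty | teams.owner
B | 2 | bob
After GROUP BY (1 rows):
teams.qty | sum_qty
2 | 2
After ORDER BY (1 rows):
teams.qty | sum_qty
2 | 2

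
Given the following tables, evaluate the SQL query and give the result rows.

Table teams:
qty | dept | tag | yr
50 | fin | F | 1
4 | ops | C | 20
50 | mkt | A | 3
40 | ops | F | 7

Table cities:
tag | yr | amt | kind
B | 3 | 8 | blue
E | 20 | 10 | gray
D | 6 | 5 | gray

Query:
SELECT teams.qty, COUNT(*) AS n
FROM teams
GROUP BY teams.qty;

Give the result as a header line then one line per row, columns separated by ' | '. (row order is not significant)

After GROUP BY (3 rows):
teams.qty | n
50 | 2
4 | 1
40 | 1

== RESULT ==
teams.qty | n
50 | 2
4 | 1
40 | 1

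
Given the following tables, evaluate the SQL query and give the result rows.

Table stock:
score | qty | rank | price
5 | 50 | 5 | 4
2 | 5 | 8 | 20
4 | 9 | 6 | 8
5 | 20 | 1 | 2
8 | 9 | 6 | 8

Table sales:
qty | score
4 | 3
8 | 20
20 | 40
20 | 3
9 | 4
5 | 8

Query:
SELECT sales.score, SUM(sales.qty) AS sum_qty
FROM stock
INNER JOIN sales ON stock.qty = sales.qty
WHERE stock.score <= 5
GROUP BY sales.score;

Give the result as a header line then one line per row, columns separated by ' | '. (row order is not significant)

After JOIN sales (5 rows):
stock.score | stock.qty | stock.rank | stock.price | sales.qty | sales.score
2 | 5 | 8 | 20 | 5 | 8
4 | 9 | 6 | 8 | 9 | 4
5 | 20 | 1 | 2 | 20 | 40
5 | 20 | 1 | 2 | 20 | 3
8 | 9 | 6 | 8 | 9 | 4
After WHERE (4 rows):
stock.score | stock.qty | stock.rank | stock.price | sales.qty | sales.score
2 | 5 | 8 | 20 | 5 | 8
4 | 9 | 6 | 8 | 9 | 4
5 | 20 | 1 | 2 | 20 | 40
5 | 20 | 1 | 2 | 20 | 3
After GROUP BY (4 rows):
sales.score | sum_qty
8 | 5
4 | 9
40 | 20
3 | 20

== RESULT ==
sales.score | sum_qty
8 | 5
4 | 9
40 | 20
3 | 20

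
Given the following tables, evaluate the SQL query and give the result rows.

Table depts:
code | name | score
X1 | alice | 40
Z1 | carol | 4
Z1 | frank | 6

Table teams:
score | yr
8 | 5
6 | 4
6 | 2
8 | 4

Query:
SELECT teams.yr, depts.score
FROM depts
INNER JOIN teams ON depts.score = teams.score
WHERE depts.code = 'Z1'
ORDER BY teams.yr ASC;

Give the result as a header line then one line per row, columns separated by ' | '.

== RESULT ==
teams.yr | depts.score
2 | 6
4 | 6

Derivation:
After JOIN teams (2 rows):
depts.code | depts.name | depts.score | teams.score | teams.yr
Z1 | frank | 6 | 6 | 4
Z1 | frank | 6 | 6 | 2
After WHERE (2 rows):
depts.code | depts.name | depts.score | teams.score | teams.yr
Z1 | frank | 6 | 6 | 4
Z1 | frank | 6 | 6 | 2
After SELECT (2 rows):
teams.yr | depts.score
4 | 6
2 | 6
After ORDER BY (2 rows):
teams.yr | depts.score
2 | 6
4 | 6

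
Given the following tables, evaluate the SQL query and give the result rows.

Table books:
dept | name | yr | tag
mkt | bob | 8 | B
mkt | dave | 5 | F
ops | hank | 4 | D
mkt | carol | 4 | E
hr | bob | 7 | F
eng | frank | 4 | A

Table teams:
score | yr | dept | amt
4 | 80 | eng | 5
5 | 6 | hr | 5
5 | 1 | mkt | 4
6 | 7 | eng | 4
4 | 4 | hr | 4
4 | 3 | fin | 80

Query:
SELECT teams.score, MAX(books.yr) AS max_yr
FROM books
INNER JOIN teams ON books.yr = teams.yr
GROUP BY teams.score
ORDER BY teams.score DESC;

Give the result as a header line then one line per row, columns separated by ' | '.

== RESULT ==
teams.score | max_yr
6 | 7
4 | 4

Derivation:
After JOIN teams (4 rows):
books.dept | books.name | books.yr | books.tag | teams.score | teams.yr | teams.dept | teams.amt
ops | hank | 4 | D | 4 | 4 | hr | 4
mkt | carol | 4 | E | 4 | 4 | hr | 4
hr | bob | 7 | F | 6 | 7 | eng | 4
eng | frank | 4 | A | 4 | 4 | hr | 4
After GROUP BY (2 rows):
teams.score | max_yr
4 | 4
6 | 7
After ORDER BY (2 rows):
teams.score | max_yr
6 | 7
4 | 4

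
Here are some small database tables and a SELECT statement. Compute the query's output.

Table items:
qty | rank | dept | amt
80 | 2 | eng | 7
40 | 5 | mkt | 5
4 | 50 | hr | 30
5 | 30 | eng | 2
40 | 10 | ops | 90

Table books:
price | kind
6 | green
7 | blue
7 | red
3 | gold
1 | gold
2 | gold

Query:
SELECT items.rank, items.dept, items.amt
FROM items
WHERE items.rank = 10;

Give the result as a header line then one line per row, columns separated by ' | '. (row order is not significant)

== RESULT ==
items.rank | items.dept | items.amt
10 | ops | 90

Derivation:
After WHERE (1 rows):
items.qty | items.rank | items.dept | items.amt
40 | 10 | ops | 90
After SELECT (1 rows):
items.rank | items.dept | items.amt
10 | ops | 90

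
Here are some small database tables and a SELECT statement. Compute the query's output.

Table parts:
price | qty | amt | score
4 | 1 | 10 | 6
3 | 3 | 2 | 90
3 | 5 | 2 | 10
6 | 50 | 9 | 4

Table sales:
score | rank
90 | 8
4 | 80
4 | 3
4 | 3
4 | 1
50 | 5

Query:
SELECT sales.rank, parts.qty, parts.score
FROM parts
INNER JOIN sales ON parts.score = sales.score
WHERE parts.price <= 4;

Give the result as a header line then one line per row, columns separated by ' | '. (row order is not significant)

After JOIN sales (5 rows):
parts.price | parts.qty | parts.amt | parts.score | sales.score | sales.rank
3 | 3 | 2 | 90 | 90 | 8
6 | 50 | 9 | 4 | 4 | 80
6 | 50 | 9 | 4 | 4 | 3
6 | 50 | 9 | 4 | 4 | 3
6 | 50 | 9 | 4 | 4 | 1
After WHERE (1 rows):
parts.price | parts.qty | parts.amt | parts.score | sales.score | sales.rank
3 | 3 | 2 | 90 | 90 | 8
After SELECT (1 rows):
sales.rank | parts.qty | parts.score
8 | 3 | 90

== RESULT ==
sales.rank | parts.qty | parts.score
8 | 3 | 90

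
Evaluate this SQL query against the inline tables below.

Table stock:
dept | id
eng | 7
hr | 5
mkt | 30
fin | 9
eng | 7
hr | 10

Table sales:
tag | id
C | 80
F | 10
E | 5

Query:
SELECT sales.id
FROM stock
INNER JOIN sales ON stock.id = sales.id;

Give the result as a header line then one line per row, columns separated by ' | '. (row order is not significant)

After JOIN sales (2 rows):
stock.dept | stock.id | sales.tag | sales.id
hr | 5 | E | 5
hr | 10 | F | 10
After SELECT (2 rows):
sales.id
5
10

== RESULT ==
sales.id
5
10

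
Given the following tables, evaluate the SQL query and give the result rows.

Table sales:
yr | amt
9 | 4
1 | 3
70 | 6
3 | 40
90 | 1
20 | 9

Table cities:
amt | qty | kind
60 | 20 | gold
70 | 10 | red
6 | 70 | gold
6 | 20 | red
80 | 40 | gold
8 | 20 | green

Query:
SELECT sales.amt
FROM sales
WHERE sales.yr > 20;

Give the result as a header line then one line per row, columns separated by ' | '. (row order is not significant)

== RESULT ==
sales.amt
6
1

Derivation:
After WHERE (2 rows):
sales.yr | sales.amt
70 | 6
90 | 1
After SELECT (2 rows):
sales.amt
6
1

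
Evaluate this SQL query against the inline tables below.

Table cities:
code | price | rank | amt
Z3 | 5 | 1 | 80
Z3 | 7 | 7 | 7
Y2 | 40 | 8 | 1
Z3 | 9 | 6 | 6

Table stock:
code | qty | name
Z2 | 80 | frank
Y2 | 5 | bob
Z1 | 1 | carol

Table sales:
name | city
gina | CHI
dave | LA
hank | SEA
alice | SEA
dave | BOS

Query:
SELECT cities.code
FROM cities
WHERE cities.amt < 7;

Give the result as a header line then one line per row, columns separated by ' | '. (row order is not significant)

After WHERE (2 rows):
cities.code | cities.price | cities.rank | cities.amt
Y2 | 40 | 8 | 1
Z3 | 9 | 6 | 6
After SELECT (2 rows):
cities.code
Y2
Z3

== RESULT ==
cities.code
Y2
Z3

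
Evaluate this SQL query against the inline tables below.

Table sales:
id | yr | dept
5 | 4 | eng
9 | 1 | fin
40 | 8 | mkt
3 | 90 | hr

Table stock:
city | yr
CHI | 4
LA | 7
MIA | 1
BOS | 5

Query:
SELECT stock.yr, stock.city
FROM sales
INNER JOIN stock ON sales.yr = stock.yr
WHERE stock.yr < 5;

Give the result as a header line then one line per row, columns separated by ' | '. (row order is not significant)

== RESULT ==
stock.yr | stock.city
4 | CHI
1 | MIA

Derivation:
After JOIN stock (2 rows):
sales.id | sales.yr | sales.dept | stock.city | stock.yr
5 | 4 | eng | CHI | 4
9 | 1 | fin | MIA | 1
After WHERE (2 rows):
sales.id | sales.yr | sales.dept | stock.city | stock.yr
5 | 4 | eng | CHI | 4
9 | 1 | fin | MIA | 1
After SELECT (2 rows):
stock.yr | stock.city
4 | CHI
1 | MIA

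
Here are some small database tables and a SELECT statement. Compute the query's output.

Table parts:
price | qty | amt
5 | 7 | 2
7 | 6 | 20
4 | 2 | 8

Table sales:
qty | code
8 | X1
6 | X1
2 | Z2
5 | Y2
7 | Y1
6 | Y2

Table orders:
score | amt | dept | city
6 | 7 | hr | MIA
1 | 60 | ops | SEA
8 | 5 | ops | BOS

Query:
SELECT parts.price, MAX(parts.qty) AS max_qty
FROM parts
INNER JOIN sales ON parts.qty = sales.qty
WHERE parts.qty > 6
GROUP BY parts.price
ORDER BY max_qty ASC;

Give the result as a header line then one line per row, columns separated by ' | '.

== RESULT ==
parts.price | max_qty
5 | 7

Derivation:
After JOIN sales (4 rows):
parts.price | parts.qty | parts.amt | sales.qty | sales.code
5 | 7 | 2 | 7 | Y1
7 | 6 | 20 | 6 | X1
7 | 6 | 20 | 6 | Y2
4 | 2 | 8 | 2 | Z2
After WHERE (1 rows):
parts.price | parts.qty | parts.amt | sales.qty | sales.code
5 | 7 | 2 | 7 | Y1
After GROUP BY (1 rows):
parts.price | max_qty
5 | 7
After ORDER BY (1 rows):
parts.price | max_qty
5 | 7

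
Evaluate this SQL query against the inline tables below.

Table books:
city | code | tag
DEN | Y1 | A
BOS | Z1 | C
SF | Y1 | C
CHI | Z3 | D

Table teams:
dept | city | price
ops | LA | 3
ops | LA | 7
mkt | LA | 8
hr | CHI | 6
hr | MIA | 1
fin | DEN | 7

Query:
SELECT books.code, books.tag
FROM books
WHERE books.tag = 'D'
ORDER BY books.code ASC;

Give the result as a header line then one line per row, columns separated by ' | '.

== RESULT ==
books.code | books.tag
Z3 | D

Derivation:
After WHERE (1 rows):
books.city | books.code | books.tag
CHI | Z3 | D
After SELECT (1 rows):
books.code | books.tag
Z3 | D
After ORDER BY (1 rows):
books.code | books.tag
Z3 | D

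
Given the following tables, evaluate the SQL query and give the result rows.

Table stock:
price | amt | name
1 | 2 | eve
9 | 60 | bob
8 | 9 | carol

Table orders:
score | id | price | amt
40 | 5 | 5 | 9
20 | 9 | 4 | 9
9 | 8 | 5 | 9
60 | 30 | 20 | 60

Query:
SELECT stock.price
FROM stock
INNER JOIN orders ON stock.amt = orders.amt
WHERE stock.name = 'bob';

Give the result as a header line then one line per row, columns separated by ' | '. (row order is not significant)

== RESULT ==
stock.price
9

Derivation:
After JOIN orders (4 rows):
stock.price | stock.amt | stock.name | orders.score | orders.id | orders.price | orders.amt
9 | 60 | bob | 60 | 30 | 20 | 60
8 | 9 | carol | 40 | 5 | 5 | 9
8 | 9 | carol | 20 | 9 | 4 | 9
8 | 9 | carol | 9 | 8 | 5 | 9
After WHERE (1 rows):
stock.price | stock.amt | stock.name | orders.score | orders.id | orders.price | orders.amt
9 | 60 | bob | 60 | 30 | 20 | 60
After SELECT (1 rows):
stock.price
9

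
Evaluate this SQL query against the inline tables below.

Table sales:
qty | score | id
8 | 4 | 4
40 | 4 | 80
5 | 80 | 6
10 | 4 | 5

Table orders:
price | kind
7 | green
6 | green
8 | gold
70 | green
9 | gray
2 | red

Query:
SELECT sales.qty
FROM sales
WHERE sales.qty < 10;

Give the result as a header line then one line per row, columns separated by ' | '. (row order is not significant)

After WHERE (2 rows):
sales.qty | sales.score | sales.id
8 | 4 | 4
5 | 80 | 6
After SELECT (2 rows):
sales.qty
8
5

== RESULT ==
sales.qty
8
5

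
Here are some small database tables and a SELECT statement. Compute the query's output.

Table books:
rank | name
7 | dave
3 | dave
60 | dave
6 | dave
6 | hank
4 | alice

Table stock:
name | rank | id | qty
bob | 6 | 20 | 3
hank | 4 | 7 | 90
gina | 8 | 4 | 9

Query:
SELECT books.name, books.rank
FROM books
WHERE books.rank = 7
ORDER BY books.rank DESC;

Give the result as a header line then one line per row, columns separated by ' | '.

== RESULT ==
books.name | books.rank
dave | 7

Derivation:
After WHERE (1 rows):
books.rank | books.name
7 | dave
After SELECT (1 rows):
books.name | books.rank
dave | 7
After ORDER BY (1 rows):
books.name | books.rank
dave | 7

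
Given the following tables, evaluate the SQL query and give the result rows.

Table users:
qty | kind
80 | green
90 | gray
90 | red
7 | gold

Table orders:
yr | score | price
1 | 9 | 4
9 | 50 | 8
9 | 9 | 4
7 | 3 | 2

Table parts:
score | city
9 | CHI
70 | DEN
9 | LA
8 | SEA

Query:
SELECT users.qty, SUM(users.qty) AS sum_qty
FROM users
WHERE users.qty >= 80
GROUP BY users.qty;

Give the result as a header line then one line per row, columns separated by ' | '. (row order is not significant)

After WHERE (3 rows):
users.qty | users.kind
80 | green
90 | gray
90 | red
After GROUP BY (2 rows):
users.qty | sum_qty
80 | 80
90 | 180

== RESULT ==
users.qty | sum_qty
80 | 80
90 | 180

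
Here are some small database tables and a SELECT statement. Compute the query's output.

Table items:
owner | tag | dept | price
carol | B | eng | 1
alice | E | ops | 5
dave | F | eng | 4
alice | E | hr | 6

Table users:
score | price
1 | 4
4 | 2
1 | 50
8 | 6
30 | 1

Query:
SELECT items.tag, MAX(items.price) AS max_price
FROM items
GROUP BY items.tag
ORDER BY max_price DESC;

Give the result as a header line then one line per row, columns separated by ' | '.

== RESULT ==
items.tag | max_price
E | 6
F | 4
B | 1

Derivation:
After GROUP BY (3 rows):
items.tag | max_price
B | 1
E | 6
F | 4
After ORDER BY (3 rows):
items.tag | max_price
E | 6
F | 4
B | 1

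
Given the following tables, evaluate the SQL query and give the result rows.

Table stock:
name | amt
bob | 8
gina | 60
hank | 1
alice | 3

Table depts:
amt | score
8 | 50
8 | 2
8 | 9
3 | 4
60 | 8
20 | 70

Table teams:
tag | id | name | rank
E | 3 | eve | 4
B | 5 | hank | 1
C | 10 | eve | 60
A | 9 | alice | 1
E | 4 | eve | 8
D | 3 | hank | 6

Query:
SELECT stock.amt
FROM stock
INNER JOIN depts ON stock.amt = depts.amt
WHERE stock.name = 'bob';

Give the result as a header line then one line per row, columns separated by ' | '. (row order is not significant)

After JOIN depts (5 rows):
stock.name | stock.amt | depts.amt | depts.score
bob | 8 | 8 | 50
bob | 8 | 8 | 2
bob | 8 | 8 | 9
gina | 60 | 60 | 8
alice | 3 | 3 | 4
After WHERE (3 rows):
stock.name | stock.amt | depts.amt | depts.score
bob | 8 | 8 | 50
bob | 8 | 8 | 2
bob | 8 | 8 | 9
After SELECT (3 rows):
stock.amt
8
8
8

== RESULT ==
stock.amt
8
8
8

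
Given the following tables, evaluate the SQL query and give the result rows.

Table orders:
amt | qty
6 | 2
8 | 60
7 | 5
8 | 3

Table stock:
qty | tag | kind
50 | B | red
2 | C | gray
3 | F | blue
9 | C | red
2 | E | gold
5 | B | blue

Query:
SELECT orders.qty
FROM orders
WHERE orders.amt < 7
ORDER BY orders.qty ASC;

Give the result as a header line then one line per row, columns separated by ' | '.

== RESULT ==
orders.qty
2

Derivation:
After WHERE (1 rows):
orders.amt | orders.qty
6 | 2
After SELECT (1 rows):
orders.qty
2
After ORDER BY (1 rows):
orders.qty
2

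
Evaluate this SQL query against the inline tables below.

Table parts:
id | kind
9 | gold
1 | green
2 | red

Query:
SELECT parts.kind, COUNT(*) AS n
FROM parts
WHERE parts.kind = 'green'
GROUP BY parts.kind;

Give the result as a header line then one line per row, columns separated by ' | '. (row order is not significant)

After WHERE (1 rows):
parts.id | parts.kind
1 | green
After GROUP BY (1 rows):
parts.kind | n
green | 1

== RESULT ==
parts.kind | n
green | 1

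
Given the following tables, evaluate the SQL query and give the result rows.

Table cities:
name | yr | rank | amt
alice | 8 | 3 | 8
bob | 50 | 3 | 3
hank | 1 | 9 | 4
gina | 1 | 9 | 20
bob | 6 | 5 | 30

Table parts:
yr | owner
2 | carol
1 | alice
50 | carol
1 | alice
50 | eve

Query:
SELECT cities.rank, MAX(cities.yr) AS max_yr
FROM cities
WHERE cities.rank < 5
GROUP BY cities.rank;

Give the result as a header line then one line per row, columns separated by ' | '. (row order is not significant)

== RESULT ==
cities.rank | max_yr
3 | 50

Derivation:
After WHERE (2 rows):
cities.name | cities.yr | cities.rank | cities.amt
alice | 8 | 3 | 8
bob | 50 | 3 | 3
After GROUP BY (1 rows):
cities.rank | max_yr
3 | 50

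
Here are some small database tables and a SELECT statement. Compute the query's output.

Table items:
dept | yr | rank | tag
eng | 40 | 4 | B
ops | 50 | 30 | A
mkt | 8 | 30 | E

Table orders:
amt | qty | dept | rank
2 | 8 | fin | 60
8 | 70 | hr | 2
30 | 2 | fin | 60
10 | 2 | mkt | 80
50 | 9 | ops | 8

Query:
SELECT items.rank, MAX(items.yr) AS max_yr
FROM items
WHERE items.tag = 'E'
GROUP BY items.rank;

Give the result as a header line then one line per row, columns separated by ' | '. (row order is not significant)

== RESULT ==
items.rank | max_yr
30 | 8

Derivation:
After WHERE (1 rows):
items.dept | items.yr | items.rank | items.tag
mkt | 8 | 30 | E
After GROUP BY (1 rows):
items.rank | max_yr
30 | 8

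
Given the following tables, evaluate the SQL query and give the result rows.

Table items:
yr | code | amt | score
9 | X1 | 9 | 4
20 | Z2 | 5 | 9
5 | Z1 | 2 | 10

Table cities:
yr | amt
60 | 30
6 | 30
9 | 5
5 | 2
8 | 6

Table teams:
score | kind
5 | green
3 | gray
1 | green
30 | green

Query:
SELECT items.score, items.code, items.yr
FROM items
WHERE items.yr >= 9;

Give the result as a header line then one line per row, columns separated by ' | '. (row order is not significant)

After WHERE (2 rows):
items.yr | items.code | items.amt | items.score
9 | X1 | 9 | 4
20 | Z2 | 5 | 9
After SELECT (2 rows):
items.score | items.code | items.yr
4 | X1 | 9
9 | Z2 | 20

== RESULT ==
items.score | items.code | items.yr
4 | X1 | 9
9 | Z2 | 20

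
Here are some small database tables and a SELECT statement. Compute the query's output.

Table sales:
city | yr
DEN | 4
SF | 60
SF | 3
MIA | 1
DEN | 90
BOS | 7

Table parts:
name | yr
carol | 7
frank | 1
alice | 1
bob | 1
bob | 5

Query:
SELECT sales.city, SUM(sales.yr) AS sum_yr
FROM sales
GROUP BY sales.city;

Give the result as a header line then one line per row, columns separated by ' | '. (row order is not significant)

After GROUP BY (4 rows):
sales.city | sum_yr
DEN | 94
SF | 63
MIA | 1
BOS | 7

== RESULT ==
sales.city | sum_yr
DEN | 94
SF | 63
MIA | 1
BOS | 7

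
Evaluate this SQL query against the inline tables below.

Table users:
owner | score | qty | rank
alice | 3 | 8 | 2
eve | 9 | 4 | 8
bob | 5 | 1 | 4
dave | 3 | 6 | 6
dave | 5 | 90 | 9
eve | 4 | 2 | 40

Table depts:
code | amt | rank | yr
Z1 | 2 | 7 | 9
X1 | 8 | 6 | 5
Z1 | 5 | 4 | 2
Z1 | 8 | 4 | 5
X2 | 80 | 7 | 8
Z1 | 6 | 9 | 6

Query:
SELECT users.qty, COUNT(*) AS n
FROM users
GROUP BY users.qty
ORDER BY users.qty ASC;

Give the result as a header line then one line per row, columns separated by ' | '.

== RESULT ==
users.qty | n
1 | 1
2 | 1
4 | 1
6 | 1
8 | 1
90 | 1

Derivation:
After GROUP BY (6 rows):
users.qty | n
8 | 1
4 | 1
1 | 1
6 | 1
90 | 1
2 | 1
After ORDER BY (6 rows):
users.qty | n
1 | 1
2 | 1
4 | 1
6 | 1
8 | 1
90 | 1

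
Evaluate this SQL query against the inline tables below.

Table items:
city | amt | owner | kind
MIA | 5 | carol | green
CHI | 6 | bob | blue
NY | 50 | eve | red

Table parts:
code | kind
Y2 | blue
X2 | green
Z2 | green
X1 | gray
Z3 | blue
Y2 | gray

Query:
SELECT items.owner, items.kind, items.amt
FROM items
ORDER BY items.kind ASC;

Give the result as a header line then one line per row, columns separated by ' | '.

After SELECT (3 rows):
items.owner | items.kind | items.amt
carol | green | 5
bob | blue | 6
eve | red | 50
After ORDER BY (3 rows):
items.owner | items.kind | items.amt
bob | blue | 6
carol | green | 5
eve | red | 50

== RESULT ==
items.owner | items.kind | items.amt
bob | blue | 6
carol | green | 5
eve | red | 50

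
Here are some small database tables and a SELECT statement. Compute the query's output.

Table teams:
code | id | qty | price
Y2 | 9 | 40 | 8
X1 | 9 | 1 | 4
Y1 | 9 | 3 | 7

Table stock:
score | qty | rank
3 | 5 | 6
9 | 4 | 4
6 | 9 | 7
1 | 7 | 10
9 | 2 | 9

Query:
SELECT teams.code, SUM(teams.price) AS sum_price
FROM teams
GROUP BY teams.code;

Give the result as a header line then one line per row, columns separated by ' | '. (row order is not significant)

== RESULT ==
teams.code | sum_price
Y2 | 8
X1 | 4
Y1 | 7

Derivation:
After GROUP BY (3 rows):
teams.code | sum_price
Y2 | 8
X1 | 4
Y1 | 7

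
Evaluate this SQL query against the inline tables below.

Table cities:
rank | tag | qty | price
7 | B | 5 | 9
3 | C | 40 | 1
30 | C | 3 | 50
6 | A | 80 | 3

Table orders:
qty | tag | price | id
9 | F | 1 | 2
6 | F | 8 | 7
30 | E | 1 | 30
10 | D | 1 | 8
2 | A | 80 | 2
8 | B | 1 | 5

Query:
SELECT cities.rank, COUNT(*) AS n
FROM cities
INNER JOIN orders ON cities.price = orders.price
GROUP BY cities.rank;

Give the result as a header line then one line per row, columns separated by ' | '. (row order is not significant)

== RESULT ==
cities.rank | n
3 | 4

Derivation:
After JOIN orders (4 rows):
cities.rank | cities.tag | cities.qty | cities.price | orders.qty | orders.tag | orders.price | orders.id
3 | C | 40 | 1 | 9 | F | 1 | 2
3 | C | 40 | 1 | 30 | E | 1 | 30
3 | C | 40 | 1 | 10 | D | 1 | 8
3 | C | 40 | 1 | 8 | B | 1 | 5
After GROUP BY (1 rows):
cities.rank | n
3 | 4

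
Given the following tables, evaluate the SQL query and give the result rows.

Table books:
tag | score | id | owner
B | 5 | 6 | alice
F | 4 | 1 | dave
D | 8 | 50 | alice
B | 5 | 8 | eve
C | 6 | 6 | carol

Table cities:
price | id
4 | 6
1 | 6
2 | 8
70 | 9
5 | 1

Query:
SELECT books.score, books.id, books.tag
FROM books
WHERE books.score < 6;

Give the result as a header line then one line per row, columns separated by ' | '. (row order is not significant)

== RESULT ==
books.score | books.id | books.tag
5 | 6 | B
4 | 1 | F
5 | 8 | B

Derivation:
After WHERE (3 rows):
books.tag | books.score | books.id | books.owner
B | 5 | 6 | alice
F | 4 | 1 | dave
B | 5 | 8 | eve
After SELECT (3 rows):
books.score | books.id | books.tag
5 | 6 | B
4 | 1 | F
5 | 8 | B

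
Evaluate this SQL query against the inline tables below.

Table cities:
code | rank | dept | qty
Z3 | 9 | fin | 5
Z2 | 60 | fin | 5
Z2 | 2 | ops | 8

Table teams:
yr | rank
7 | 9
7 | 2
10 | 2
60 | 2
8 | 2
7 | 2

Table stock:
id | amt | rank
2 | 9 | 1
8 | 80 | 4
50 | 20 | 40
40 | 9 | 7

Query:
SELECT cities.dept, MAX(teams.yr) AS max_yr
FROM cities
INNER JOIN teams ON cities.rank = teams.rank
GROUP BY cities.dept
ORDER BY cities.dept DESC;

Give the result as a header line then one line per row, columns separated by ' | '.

== RESULT ==
cities.dept | max_yr
ops | 60
fin | 7

Derivation:
After JOIN teams (6 rows):
cities.code | cities.rank | cities.dept | cities.qty | teams.yr | teams.rank
Z3 | 9 | fin | 5 | 7 | 9
Z2 | 2 | ops | 8 | 7 | 2
Z2 | 2 | ops | 8 | 10 | 2
Z2 | 2 | ops | 8 | 60 | 2
Z2 | 2 | ops | 8 | 8 | 2
Z2 | 2 | ops | 8 | 7 | 2
After GROUP BY (2 rows):
cities.dept | max_yr
fin | 7
ops | 60
After ORDER BY (2 rows):
cities.dept | max_yr
ops | 60
fin | 7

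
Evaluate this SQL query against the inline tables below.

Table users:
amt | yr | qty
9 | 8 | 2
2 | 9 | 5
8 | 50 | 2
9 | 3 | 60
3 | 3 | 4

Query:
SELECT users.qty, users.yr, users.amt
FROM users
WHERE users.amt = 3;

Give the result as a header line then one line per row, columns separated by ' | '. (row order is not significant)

After WHERE (1 rows):
users.amt | users.yr | users.qty
3 | 3 | 4
After SELECT (1 rows):
users.qty | users.yr | users.amt
4 | 3 | 3

== RESULT ==
users.qty | users.yr | users.amt
4 | 3 | 3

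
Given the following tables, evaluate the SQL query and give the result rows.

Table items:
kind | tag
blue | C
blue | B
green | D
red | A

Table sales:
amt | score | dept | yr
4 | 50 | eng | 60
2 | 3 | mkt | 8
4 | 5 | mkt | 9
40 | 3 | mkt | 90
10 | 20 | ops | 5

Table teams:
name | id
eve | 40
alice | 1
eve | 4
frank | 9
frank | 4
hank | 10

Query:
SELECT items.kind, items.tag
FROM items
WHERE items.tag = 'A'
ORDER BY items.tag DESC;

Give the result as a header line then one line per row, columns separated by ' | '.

== RESULT ==
items.kind | items.tag
red | A

Derivation:
After WHERE (1 rows):
items.kind | items.tag
red | A
After SELECT (1 rows):
items.kind | items.tag
red | A
After ORDER BY (1 rows):
items.kind | items.tag
red | A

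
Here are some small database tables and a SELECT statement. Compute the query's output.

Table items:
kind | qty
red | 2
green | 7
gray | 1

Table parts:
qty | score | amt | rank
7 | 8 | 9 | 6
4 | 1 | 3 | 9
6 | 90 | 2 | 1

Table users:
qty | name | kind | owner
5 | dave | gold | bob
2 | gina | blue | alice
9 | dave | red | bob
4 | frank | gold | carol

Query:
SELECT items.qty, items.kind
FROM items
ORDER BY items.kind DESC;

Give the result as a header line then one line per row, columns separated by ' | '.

After SELECT (3 rows):
items.qty | items.kind
2 | red
7 | green
1 | gray
After ORDER BY (3 rows):
items.qty | items.kind
2 | red
7 | green
1 | gray

== RESULT ==
items.qty | items.kind
2 | red
7 | green
1 | gray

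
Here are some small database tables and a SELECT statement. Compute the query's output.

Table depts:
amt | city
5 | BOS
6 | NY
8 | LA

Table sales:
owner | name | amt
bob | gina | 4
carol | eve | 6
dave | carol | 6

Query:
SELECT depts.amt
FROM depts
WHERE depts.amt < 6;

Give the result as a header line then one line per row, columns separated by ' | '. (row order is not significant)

After WHERE (1 rows):
depts.amt | depts.city
5 | BOS
After SELECT (1 rows):
depts.amt
5

== RESULT ==
depts.amt
5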